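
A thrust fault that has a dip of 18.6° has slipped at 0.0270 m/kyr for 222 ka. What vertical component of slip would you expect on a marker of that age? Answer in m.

dip-slip = rate × time = 0.0270 m/kyr × 222 ka = 5.994 m
throw = dip-slip × sin(dip) = 5.994 × sin(18.6°) = 1.91 m

1.91 m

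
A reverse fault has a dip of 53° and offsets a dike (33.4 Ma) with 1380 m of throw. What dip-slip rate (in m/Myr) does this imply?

dip-slip = throw / sin(dip) = 1380 m / sin(53°) = 1728 m
rate = 1728 m / 33.4 Ma = 0.0000517 m/yr = 51.7 m/Myr

51.7 m/Myr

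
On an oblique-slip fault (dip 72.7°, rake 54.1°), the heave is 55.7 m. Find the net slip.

dip-slip = heave / cos(dip) = 55.7 / cos(72.7°) = 187.3 m
net slip = dip-slip / sin(rake) = 187.3 / sin(54.1°) = 231 m

231 m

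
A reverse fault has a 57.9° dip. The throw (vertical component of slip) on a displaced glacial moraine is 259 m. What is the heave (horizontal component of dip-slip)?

heave = throw / tan(dip) = 259 / tan(57.9°) = 162 m

162 m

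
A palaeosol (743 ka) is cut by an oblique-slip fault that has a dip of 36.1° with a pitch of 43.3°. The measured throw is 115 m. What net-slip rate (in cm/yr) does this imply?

dip-slip = throw / sin(dip) = 115 / sin(36.1°) = 195.2 m
net slip = dip-slip / sin(rake) = 195.2 / sin(43.3°) = 284.6 m
rate = 284.6 m / 743 ka = 0.000383 m/yr = 0.0383 cm/yr

0.0383 cm/yr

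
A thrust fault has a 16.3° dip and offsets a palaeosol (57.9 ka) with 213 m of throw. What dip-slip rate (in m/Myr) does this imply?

dip-slip = throw / sin(dip) = 213 m / sin(16.3°) = 758.9 m
rate = 758.9 m / 57.9 ka = 0.0131 m/yr = 13100 m/Myr

13100 m/Myr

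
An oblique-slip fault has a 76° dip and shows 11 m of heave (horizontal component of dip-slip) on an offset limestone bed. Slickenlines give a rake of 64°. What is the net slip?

50.6 m

dip-slip = heave / cos(dip) = 11 / cos(76°) = 45.47 m
net slip = dip-slip / sin(rake) = 45.47 / sin(64°) = 50.6 m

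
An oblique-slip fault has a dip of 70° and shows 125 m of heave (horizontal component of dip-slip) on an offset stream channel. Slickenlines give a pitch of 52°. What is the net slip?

dip-slip = heave / cos(dip) = 125 / cos(70°) = 365.5 m
net slip = dip-slip / sin(rake) = 365.5 / sin(52°) = 464 m

464 m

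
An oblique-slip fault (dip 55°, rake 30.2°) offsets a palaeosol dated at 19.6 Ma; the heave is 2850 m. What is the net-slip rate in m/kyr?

dip-slip = heave / cos(dip) = 2850 / cos(55°) = 4969 m
net slip = dip-slip / sin(rake) = 4969 / sin(30.2°) = 9878 m
rate = 9878 m / 19.6 Ma = 0.000504 m/yr = 0.504 m/kyr

0.504 m/kyr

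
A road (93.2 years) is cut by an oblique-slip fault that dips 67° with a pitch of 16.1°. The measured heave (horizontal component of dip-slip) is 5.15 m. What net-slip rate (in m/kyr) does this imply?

510 m/kyr

dip-slip = heave / cos(dip) = 5.15 / cos(67°) = 13.18 m
net slip = dip-slip / sin(rake) = 13.18 / sin(16.1°) = 47.53 m
rate = 47.53 m / 93.2 years = 0.510 m/yr = 510 m/kyr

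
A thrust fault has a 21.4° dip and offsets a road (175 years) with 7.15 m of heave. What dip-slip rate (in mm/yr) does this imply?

dip-slip = heave / cos(dip) = 7.15 m / cos(21.4°) = 7.679 m
rate = 7.679 m / 175 years = 0.0439 m/yr = 43.9 mm/yr

43.9 mm/yr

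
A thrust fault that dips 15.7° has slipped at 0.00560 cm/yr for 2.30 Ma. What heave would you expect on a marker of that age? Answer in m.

124 m

dip-slip = rate × time = 0.00560 cm/yr × 2.30 Ma = 128.8 m
heave = dip-slip × cos(dip) = 128.8 × cos(15.7°) = 124 m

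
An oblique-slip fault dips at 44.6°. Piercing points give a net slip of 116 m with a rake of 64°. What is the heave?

74.2 m

dip-slip = net slip × sin(rake) = 116 m × sin(64°) = 104.3 m
heave = dip-slip × cos(dip) = 104.3 × cos(44.6°) = 74.2 m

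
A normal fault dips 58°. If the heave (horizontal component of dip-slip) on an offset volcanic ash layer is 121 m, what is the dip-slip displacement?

dip-slip = heave / cos(dip) = 121 / cos(58°) = 228 m

228 m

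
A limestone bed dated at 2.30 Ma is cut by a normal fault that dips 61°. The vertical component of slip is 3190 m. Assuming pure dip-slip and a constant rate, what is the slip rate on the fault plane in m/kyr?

dip-slip = throw / sin(dip) = 3190 m / sin(61°) = 3647 m
rate = 3647 m / 2.30 Ma = 0.00159 m/yr = 1.59 m/kyr

1.59 m/kyr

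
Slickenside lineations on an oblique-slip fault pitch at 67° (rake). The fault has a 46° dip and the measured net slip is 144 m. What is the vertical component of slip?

95.4 m

dip-slip = net slip × sin(rake) = 144 m × sin(67°) = 132.6 m
throw = dip-slip × sin(dip) = 132.6 × sin(46°) = 95.4 m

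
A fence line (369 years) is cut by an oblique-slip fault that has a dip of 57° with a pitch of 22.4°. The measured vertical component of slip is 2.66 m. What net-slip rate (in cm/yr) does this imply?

2.26 cm/yr

dip-slip = throw / sin(dip) = 2.66 / sin(57°) = 3.172 m
net slip = dip-slip / sin(rake) = 3.172 / sin(22.4°) = 8.323 m
rate = 8.323 m / 369 years = 0.0226 m/yr = 2.26 cm/yr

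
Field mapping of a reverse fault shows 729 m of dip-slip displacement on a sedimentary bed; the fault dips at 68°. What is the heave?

heave = dip-slip × cos(dip) = 729 m × cos(68°) = 273 m

273 m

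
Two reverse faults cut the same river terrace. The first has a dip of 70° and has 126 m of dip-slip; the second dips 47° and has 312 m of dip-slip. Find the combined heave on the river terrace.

256 m

heave_A = 126 × cos(70°) = 43.09 m
heave_B = 312 × cos(47°) = 212.8 m
total = 43.09 + 212.8 = 256 m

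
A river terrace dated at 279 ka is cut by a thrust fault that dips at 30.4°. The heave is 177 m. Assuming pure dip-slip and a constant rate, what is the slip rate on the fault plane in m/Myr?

dip-slip = heave / cos(dip) = 177 m / cos(30.4°) = 205.2 m
rate = 205.2 m / 279 ka = 0.000736 m/yr = 736 m/Myr

736 m/Myr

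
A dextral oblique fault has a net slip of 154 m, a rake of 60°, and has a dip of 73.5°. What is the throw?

128 m

dip-slip = net slip × sin(rake) = 154 m × sin(60°) = 133.4 m
throw = dip-slip × sin(dip) = 133.4 × sin(73.5°) = 128 m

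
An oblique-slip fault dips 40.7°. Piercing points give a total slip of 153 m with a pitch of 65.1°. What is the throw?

90.5 m

dip-slip = net slip × sin(rake) = 153 m × sin(65.1°) = 138.8 m
throw = dip-slip × sin(dip) = 138.8 × sin(40.7°) = 90.5 m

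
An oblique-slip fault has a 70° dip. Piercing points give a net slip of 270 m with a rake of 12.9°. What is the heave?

dip-slip = net slip × sin(rake) = 270 m × sin(12.9°) = 60.28 m
heave = dip-slip × cos(dip) = 60.28 × cos(70°) = 20.6 m

20.6 m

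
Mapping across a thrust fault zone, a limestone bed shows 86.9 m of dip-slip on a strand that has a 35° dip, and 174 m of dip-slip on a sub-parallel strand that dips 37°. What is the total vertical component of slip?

throw_A = 86.9 × sin(35°) = 49.84 m
throw_B = 174 × sin(37°) = 104.7 m
total = 49.84 + 104.7 = 155 m

155 m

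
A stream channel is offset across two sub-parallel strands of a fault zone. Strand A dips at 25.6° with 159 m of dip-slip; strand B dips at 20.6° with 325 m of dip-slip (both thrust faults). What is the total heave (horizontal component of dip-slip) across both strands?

heave_A = 159 × cos(25.6°) = 143.4 m
heave_B = 325 × cos(20.6°) = 304.2 m
total = 143.4 + 304.2 = 448 m

448 m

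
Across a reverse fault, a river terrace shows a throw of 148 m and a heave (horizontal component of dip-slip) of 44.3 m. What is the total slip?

net slip = √(throw² + heave²) = √(148² + 44.3²) = 154 m

154 m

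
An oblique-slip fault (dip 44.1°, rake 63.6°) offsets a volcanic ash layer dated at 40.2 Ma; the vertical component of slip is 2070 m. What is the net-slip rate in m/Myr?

dip-slip = throw / sin(dip) = 2070 / sin(44.1°) = 2975 m
net slip = dip-slip / sin(rake) = 2975 / sin(63.6°) = 3321 m
rate = 3321 m / 40.2 Ma = 0.0000826 m/yr = 82.6 m/Myr

82.6 m/Myr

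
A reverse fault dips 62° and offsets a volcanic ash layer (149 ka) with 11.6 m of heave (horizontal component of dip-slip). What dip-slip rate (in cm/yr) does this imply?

dip-slip = heave / cos(dip) = 11.6 m / cos(62°) = 24.71 m
rate = 24.71 m / 149 ka = 0.000166 m/yr = 0.0166 cm/yr

0.0166 cm/yr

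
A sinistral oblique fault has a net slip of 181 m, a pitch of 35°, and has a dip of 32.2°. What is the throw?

dip-slip = net slip × sin(rake) = 181 m × sin(35°) = 103.8 m
throw = dip-slip × sin(dip) = 103.8 × sin(32.2°) = 55.3 m

55.3 m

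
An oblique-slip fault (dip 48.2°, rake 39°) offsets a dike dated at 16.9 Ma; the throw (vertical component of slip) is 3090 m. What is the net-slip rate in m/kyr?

dip-slip = throw / sin(dip) = 3090 / sin(48.2°) = 4145 m
net slip = dip-slip / sin(rake) = 4145 / sin(39°) = 6586 m
rate = 6586 m / 16.9 Ma = 0.000390 m/yr = 0.390 m/kyr

0.390 m/kyr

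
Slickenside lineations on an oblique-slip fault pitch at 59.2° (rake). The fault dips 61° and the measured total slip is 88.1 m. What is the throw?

66.2 m

dip-slip = net slip × sin(rake) = 88.1 m × sin(59.2°) = 75.67 m
throw = dip-slip × sin(dip) = 75.67 × sin(61°) = 66.2 m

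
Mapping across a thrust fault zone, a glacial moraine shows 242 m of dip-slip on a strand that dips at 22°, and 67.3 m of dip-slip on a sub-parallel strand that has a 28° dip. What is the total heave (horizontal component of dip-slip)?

heave_A = 242 × cos(22°) = 224.4 m
heave_B = 67.3 × cos(28°) = 59.42 m
total = 224.4 + 59.42 = 284 m

284 m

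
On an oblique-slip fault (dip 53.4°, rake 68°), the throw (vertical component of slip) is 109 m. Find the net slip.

146 m

dip-slip = throw / sin(dip) = 109 / sin(53.4°) = 135.8 m
net slip = dip-slip / sin(rake) = 135.8 / sin(68°) = 146 m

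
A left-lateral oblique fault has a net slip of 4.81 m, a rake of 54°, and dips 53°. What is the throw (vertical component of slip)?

dip-slip = net slip × sin(rake) = 4.81 m × sin(54°) = 3.891 m
throw = dip-slip × sin(dip) = 3.891 × sin(53°) = 3.11 m

3.11 m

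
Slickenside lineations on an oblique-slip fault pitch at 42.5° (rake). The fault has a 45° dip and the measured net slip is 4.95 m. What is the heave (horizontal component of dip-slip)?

2.36 m

dip-slip = net slip × sin(rake) = 4.95 m × sin(42.5°) = 3.344 m
heave = dip-slip × cos(dip) = 3.344 × cos(45°) = 2.36 m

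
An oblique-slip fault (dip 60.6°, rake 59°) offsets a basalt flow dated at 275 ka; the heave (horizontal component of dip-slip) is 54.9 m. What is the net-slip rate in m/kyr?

dip-slip = heave / cos(dip) = 54.9 / cos(60.6°) = 111.8 m
net slip = dip-slip / sin(rake) = 111.8 / sin(59°) = 130.5 m
rate = 130.5 m / 275 ka = 0.000474 m/yr = 0.474 m/kyr

0.474 m/kyr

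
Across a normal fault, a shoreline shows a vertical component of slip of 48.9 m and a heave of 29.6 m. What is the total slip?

net slip = √(throw² + heave²) = √(48.9² + 29.6²) = 57.2 m

57.2 m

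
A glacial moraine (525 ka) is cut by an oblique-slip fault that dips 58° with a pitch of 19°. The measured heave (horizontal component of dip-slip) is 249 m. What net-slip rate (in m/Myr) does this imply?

dip-slip = heave / cos(dip) = 249 / cos(58°) = 469.9 m
net slip = dip-slip / sin(rake) = 469.9 / sin(19°) = 1443 m
rate = 1443 m / 525 ka = 0.00275 m/yr = 2750 m/Myr

2750 m/Myr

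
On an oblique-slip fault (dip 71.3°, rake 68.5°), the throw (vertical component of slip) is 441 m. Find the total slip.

dip-slip = throw / sin(dip) = 441 / sin(71.3°) = 465.6 m
net slip = dip-slip / sin(rake) = 465.6 / sin(68.5°) = 500 m

500 m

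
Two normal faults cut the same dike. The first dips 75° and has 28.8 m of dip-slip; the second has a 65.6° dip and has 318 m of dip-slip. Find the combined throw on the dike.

throw_A = 28.8 × sin(75°) = 27.82 m
throw_B = 318 × sin(65.6°) = 289.6 m
total = 27.82 + 289.6 = 317 m

317 m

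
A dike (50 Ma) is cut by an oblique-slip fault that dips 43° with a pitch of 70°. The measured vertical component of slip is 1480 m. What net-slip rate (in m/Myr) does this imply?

dip-slip = throw / sin(dip) = 1480 / sin(43°) = 2170 m
net slip = dip-slip / sin(rake) = 2170 / sin(70°) = 2309 m
rate = 2309 m / 50 Ma = 0.0000462 m/yr = 46.2 m/Myr

46.2 m/Myr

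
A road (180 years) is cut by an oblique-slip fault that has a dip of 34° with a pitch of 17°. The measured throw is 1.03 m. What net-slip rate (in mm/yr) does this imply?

dip-slip = throw / sin(dip) = 1.03 / sin(34°) = 1.842 m
net slip = dip-slip / sin(rake) = 1.842 / sin(17°) = 6.300 m
rate = 6.300 m / 180 years = 0.0350 m/yr = 35 mm/yr

35 mm/yr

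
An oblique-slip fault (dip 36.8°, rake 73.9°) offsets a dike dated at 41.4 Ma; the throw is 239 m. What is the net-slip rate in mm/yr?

0.0100 mm/yr

dip-slip = throw / sin(dip) = 239 / sin(36.8°) = 399 m
net slip = dip-slip / sin(rake) = 399 / sin(73.9°) = 415.3 m
rate = 415.3 m / 41.4 Ma = 0.0000100 m/yr = 0.0100 mm/yr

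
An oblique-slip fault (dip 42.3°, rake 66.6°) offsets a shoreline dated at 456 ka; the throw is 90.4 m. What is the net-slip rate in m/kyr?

0.321 m/kyr

dip-slip = throw / sin(dip) = 90.4 / sin(42.3°) = 134.3 m
net slip = dip-slip / sin(rake) = 134.3 / sin(66.6°) = 146.4 m
rate = 146.4 m / 456 ka = 0.000321 m/yr = 0.321 m/kyr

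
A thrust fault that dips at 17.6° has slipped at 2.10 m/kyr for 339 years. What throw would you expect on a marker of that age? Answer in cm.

dip-slip = rate × time = 2.10 m/kyr × 339 years = 0.7119 m
throw = dip-slip × sin(dip) = 0.7119 × sin(17.6°) = 0.215 m = 21.5 cm

21.5 cm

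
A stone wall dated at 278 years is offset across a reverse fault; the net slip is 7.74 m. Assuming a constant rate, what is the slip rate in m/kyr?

rate = 7.74 m / 278 years = 0.0278 m/yr = 27.8 m/kyr

27.8 m/kyr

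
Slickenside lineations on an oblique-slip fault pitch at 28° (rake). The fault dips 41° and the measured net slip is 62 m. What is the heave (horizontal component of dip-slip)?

22 m

dip-slip = net slip × sin(rake) = 62 m × sin(28°) = 29.11 m
heave = dip-slip × cos(dip) = 29.11 × cos(41°) = 22 m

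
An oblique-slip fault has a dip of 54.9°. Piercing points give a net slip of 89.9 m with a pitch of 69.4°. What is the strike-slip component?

31.6 m

strike-slip = net slip × cos(rake) = 89.9 m × cos(69.4°) = 31.6 m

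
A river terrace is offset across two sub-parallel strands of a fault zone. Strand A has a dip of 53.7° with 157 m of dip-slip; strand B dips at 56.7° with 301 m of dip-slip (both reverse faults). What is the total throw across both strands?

throw_A = 157 × sin(53.7°) = 126.5 m
throw_B = 301 × sin(56.7°) = 251.6 m
total = 126.5 + 251.6 = 378 m

378 m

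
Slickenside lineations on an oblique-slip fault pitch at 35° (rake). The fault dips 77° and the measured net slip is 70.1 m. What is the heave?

9.04 m

dip-slip = net slip × sin(rake) = 70.1 m × sin(35°) = 40.21 m
heave = dip-slip × cos(dip) = 40.21 × cos(77°) = 9.04 m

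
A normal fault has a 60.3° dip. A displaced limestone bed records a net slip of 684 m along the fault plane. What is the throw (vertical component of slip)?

594 m

throw = dip-slip × sin(dip) = 684 m × sin(60.3°) = 594 m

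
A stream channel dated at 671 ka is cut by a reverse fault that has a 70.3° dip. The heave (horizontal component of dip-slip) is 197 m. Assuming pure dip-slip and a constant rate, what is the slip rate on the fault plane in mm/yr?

dip-slip = heave / cos(dip) = 197 m / cos(70.3°) = 584.4 m
rate = 584.4 m / 671 ka = 0.000871 m/yr = 0.871 mm/yr

0.871 mm/yr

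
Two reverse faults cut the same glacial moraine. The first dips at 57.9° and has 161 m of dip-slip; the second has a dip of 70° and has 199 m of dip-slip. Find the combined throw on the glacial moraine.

throw_A = 161 × sin(57.9°) = 136.4 m
throw_B = 199 × sin(70°) = 187 m
total = 136.4 + 187 = 323 m

323 m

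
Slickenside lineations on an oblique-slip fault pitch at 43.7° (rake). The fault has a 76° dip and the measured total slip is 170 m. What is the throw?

dip-slip = net slip × sin(rake) = 170 m × sin(43.7°) = 117.5 m
throw = dip-slip × sin(dip) = 117.5 × sin(76°) = 114 m

114 m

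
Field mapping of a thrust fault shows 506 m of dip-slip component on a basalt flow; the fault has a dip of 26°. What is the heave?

heave = dip-slip × cos(dip) = 506 m × cos(26°) = 455 m

455 m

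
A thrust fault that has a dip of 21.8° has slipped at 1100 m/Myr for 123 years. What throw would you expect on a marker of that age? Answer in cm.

5.02 cm

dip-slip = rate × time = 1100 m/Myr × 123 years = 0.1353 m
throw = dip-slip × sin(dip) = 0.1353 × sin(21.8°) = 0.0502 m = 5.02 cm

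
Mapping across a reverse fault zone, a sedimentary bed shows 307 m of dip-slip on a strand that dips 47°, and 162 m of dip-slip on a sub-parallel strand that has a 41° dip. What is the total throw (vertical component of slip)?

throw_A = 307 × sin(47°) = 224.5 m
throw_B = 162 × sin(41°) = 106.3 m
total = 224.5 + 106.3 = 331 m

331 m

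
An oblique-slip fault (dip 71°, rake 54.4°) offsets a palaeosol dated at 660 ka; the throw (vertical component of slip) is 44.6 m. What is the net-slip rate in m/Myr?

dip-slip = throw / sin(dip) = 44.6 / sin(71°) = 47.17 m
net slip = dip-slip / sin(rake) = 47.17 / sin(54.4°) = 58.01 m
rate = 58.01 m / 660 ka = 0.0000879 m/yr = 87.9 m/Myr

87.9 m/Myr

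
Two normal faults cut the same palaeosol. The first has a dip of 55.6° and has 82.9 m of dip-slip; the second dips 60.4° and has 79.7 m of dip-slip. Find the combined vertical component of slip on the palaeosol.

138 m

throw_A = 82.9 × sin(55.6°) = 68.40 m
throw_B = 79.7 × sin(60.4°) = 69.30 m
total = 68.40 + 69.30 = 138 m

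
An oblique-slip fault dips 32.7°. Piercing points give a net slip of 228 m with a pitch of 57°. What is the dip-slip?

dip-slip = net slip × sin(rake) = 228 m × sin(57°) = 191 m

191 m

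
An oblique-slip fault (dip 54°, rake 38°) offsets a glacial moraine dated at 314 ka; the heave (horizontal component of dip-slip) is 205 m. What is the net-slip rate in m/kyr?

1.80 m/kyr

dip-slip = heave / cos(dip) = 205 / cos(54°) = 348.8 m
net slip = dip-slip / sin(rake) = 348.8 / sin(38°) = 566.5 m
rate = 566.5 m / 314 ka = 0.00180 m/yr = 1.80 m/kyr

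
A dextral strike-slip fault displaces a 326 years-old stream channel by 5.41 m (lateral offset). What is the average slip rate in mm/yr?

16.6 mm/yr

rate = 5.41 m / 326 years = 0.0166 m/yr = 16.6 mm/yr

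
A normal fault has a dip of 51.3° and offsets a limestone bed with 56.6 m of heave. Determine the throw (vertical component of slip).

throw = heave × tan(dip) = 56.6 × tan(51.3°) = 70.6 m

70.6 m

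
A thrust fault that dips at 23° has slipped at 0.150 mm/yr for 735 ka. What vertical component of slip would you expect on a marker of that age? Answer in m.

43.1 m

dip-slip = rate × time = 0.150 mm/yr × 735 ka = 110.2 m
throw = dip-slip × sin(dip) = 110.2 × sin(23°) = 43.1 m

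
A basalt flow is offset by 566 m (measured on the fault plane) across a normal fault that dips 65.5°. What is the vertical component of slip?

515 m

throw = dip-slip × sin(dip) = 566 m × sin(65.5°) = 515 m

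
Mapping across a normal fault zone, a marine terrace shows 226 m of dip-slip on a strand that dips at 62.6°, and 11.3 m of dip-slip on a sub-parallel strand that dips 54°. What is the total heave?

111 m

heave_A = 226 × cos(62.6°) = 104 m
heave_B = 11.3 × cos(54°) = 6.642 m
total = 104 + 6.642 = 111 m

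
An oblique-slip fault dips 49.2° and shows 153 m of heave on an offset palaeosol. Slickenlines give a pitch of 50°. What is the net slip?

306 m

dip-slip = heave / cos(dip) = 153 / cos(49.2°) = 234.2 m
net slip = dip-slip / sin(rake) = 234.2 / sin(50°) = 306 m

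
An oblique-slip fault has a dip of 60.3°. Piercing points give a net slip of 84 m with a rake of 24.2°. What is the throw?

29.9 m

dip-slip = net slip × sin(rake) = 84 m × sin(24.2°) = 34.43 m
throw = dip-slip × sin(dip) = 34.43 × sin(60.3°) = 29.9 m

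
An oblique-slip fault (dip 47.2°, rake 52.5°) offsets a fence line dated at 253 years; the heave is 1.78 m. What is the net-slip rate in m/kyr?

dip-slip = heave / cos(dip) = 1.78 / cos(47.2°) = 2.620 m
net slip = dip-slip / sin(rake) = 2.620 / sin(52.5°) = 3.302 m
rate = 3.302 m / 253 years = 0.0131 m/yr = 13.1 m/kyr

13.1 m/kyr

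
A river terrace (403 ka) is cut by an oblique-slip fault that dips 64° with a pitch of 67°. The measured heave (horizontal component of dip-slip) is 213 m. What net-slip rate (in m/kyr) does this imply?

1.31 m/kyr

dip-slip = heave / cos(dip) = 213 / cos(64°) = 485.9 m
net slip = dip-slip / sin(rake) = 485.9 / sin(67°) = 527.9 m
rate = 527.9 m / 403 ka = 0.00131 m/yr = 1.31 m/kyr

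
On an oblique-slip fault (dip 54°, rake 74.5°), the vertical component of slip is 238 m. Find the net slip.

305 m

dip-slip = throw / sin(dip) = 238 / sin(54°) = 294.2 m
net slip = dip-slip / sin(rake) = 294.2 / sin(74.5°) = 305 m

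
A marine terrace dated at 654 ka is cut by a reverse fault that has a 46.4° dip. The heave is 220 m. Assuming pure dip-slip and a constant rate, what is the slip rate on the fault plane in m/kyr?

0.488 m/kyr

dip-slip = heave / cos(dip) = 220 m / cos(46.4°) = 319 m
rate = 319 m / 654 ka = 0.000488 m/yr = 0.488 m/kyr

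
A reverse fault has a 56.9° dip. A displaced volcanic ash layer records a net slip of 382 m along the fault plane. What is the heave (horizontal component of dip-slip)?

209 m

heave = dip-slip × cos(dip) = 382 m × cos(56.9°) = 209 m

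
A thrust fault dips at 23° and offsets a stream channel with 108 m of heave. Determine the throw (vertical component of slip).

45.8 m

throw = heave × tan(dip) = 108 × tan(23°) = 45.8 m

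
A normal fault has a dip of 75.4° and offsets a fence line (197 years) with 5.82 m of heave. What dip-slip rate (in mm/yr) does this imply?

dip-slip = heave / cos(dip) = 5.82 m / cos(75.4°) = 23.09 m
rate = 23.09 m / 197 years = 0.117 m/yr = 117 mm/yr

117 mm/yr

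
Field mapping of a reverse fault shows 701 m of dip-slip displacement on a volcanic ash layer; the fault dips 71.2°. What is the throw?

664 m

throw = dip-slip × sin(dip) = 701 m × sin(71.2°) = 664 m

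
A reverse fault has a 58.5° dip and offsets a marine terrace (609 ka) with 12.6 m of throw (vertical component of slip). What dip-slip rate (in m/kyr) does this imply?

0.0243 m/kyr

dip-slip = throw / sin(dip) = 12.6 m / sin(58.5°) = 14.78 m
rate = 14.78 m / 609 ka = 0.0000243 m/yr = 0.0243 m/kyr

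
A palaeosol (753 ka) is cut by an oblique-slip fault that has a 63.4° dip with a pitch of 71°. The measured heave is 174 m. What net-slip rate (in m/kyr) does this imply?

0.546 m/kyr

dip-slip = heave / cos(dip) = 174 / cos(63.4°) = 388.6 m
net slip = dip-slip / sin(rake) = 388.6 / sin(71°) = 411 m
rate = 411 m / 753 ka = 0.000546 m/yr = 0.546 m/kyr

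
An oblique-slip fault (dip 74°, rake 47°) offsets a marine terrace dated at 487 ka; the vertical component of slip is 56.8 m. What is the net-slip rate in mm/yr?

0.166 mm/yr

dip-slip = throw / sin(dip) = 56.8 / sin(74°) = 59.09 m
net slip = dip-slip / sin(rake) = 59.09 / sin(47°) = 80.79 m
rate = 80.79 m / 487 ka = 0.000166 m/yr = 0.166 mm/yr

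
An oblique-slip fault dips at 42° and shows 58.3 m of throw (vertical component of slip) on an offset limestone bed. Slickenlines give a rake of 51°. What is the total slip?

112 m

dip-slip = throw / sin(dip) = 58.3 / sin(42°) = 87.13 m
net slip = dip-slip / sin(rake) = 87.13 / sin(51°) = 112 m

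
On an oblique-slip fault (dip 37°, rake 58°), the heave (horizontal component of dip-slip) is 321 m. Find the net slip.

dip-slip = heave / cos(dip) = 321 / cos(37°) = 401.9 m
net slip = dip-slip / sin(rake) = 401.9 / sin(58°) = 474 m

474 m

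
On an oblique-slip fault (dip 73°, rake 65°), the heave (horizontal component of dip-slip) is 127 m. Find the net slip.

dip-slip = heave / cos(dip) = 127 / cos(73°) = 434.4 m
net slip = dip-slip / sin(rake) = 434.4 / sin(65°) = 479 m

479 m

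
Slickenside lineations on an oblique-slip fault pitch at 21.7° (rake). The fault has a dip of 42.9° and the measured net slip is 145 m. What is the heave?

dip-slip = net slip × sin(rake) = 145 m × sin(21.7°) = 53.61 m
heave = dip-slip × cos(dip) = 53.61 × cos(42.9°) = 39.3 m

39.3 m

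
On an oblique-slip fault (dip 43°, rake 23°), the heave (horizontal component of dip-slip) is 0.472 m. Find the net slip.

1.65 m

dip-slip = heave / cos(dip) = 0.472 / cos(43°) = 0.6454 m
net slip = dip-slip / sin(rake) = 0.6454 / sin(23°) = 1.65 m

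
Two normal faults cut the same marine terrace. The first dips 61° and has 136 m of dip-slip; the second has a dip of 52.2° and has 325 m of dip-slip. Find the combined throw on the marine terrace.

throw_A = 136 × sin(61°) = 118.9 m
throw_B = 325 × sin(52.2°) = 256.8 m
total = 118.9 + 256.8 = 376 m

376 m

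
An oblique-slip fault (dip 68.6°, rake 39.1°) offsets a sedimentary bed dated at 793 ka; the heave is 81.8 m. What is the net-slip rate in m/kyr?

0.448 m/kyr

dip-slip = heave / cos(dip) = 81.8 / cos(68.6°) = 224.2 m
net slip = dip-slip / sin(rake) = 224.2 / sin(39.1°) = 355.5 m
rate = 355.5 m / 793 ka = 0.000448 m/yr = 0.448 m/kyr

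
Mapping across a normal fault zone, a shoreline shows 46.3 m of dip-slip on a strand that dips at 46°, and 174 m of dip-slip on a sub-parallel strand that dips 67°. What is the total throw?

throw_A = 46.3 × sin(46°) = 33.31 m
throw_B = 174 × sin(67°) = 160.2 m
total = 33.31 + 160.2 = 193 m

193 m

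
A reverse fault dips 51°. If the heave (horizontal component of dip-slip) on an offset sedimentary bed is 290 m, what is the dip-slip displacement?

dip-slip = heave / cos(dip) = 290 / cos(51°) = 461 m

461 m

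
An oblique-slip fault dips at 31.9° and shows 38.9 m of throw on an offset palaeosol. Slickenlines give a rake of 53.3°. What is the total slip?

dip-slip = throw / sin(dip) = 38.9 / sin(31.9°) = 73.61 m
net slip = dip-slip / sin(rake) = 73.61 / sin(53.3°) = 91.8 m

91.8 m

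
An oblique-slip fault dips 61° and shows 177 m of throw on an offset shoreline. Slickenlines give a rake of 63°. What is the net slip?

dip-slip = throw / sin(dip) = 177 / sin(61°) = 202.4 m
net slip = dip-slip / sin(rake) = 202.4 / sin(63°) = 227 m

227 m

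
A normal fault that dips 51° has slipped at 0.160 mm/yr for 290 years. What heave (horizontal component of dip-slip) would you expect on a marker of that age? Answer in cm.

2.92 cm

dip-slip = rate × time = 0.160 mm/yr × 290 years = 0.04640 m
heave = dip-slip × cos(dip) = 0.04640 × cos(51°) = 0.0292 m = 2.92 cm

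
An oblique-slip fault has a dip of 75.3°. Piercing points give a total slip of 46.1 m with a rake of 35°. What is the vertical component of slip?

25.6 m

dip-slip = net slip × sin(rake) = 46.1 m × sin(35°) = 26.44 m
throw = dip-slip × sin(dip) = 26.44 × sin(75.3°) = 25.6 m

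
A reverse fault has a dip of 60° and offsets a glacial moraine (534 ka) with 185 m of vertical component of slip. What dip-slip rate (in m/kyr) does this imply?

dip-slip = throw / sin(dip) = 185 m / sin(60°) = 213.6 m
rate = 213.6 m / 534 ka = 0.000400 m/yr = 0.400 m/kyr

0.400 m/kyr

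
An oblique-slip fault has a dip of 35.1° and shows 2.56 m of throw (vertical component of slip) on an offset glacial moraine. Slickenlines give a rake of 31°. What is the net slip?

8.64 m

dip-slip = throw / sin(dip) = 2.56 / sin(35.1°) = 4.452 m
net slip = dip-slip / sin(rake) = 4.452 / sin(31°) = 8.64 m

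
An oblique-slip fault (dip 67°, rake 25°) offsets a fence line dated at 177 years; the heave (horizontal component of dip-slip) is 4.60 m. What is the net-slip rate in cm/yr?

15.7 cm/yr

dip-slip = heave / cos(dip) = 4.60 / cos(67°) = 11.77 m
net slip = dip-slip / sin(rake) = 11.77 / sin(25°) = 27.86 m
rate = 27.86 m / 177 years = 0.157 m/yr = 15.7 cm/yr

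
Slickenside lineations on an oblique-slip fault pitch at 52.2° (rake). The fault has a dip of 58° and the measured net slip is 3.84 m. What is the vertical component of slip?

2.57 m

dip-slip = net slip × sin(rake) = 3.84 m × sin(52.2°) = 3.034 m
throw = dip-slip × sin(dip) = 3.034 × sin(58°) = 2.57 m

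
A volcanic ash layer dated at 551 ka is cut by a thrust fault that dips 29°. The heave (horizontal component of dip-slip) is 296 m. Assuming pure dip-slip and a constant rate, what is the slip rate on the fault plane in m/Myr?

614 m/Myr

dip-slip = heave / cos(dip) = 296 m / cos(29°) = 338.4 m
rate = 338.4 m / 551 ka = 0.000614 m/yr = 614 m/Myr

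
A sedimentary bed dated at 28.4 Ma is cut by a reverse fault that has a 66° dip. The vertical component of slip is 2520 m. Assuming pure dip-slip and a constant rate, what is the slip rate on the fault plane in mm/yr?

0.0971 mm/yr

dip-slip = throw / sin(dip) = 2520 m / sin(66°) = 2758 m
rate = 2758 m / 28.4 Ma = 0.0000971 m/yr = 0.0971 mm/yr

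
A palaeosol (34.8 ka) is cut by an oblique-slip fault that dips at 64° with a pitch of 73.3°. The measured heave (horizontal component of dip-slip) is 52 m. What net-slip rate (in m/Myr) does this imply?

3560 m/Myr

dip-slip = heave / cos(dip) = 52 / cos(64°) = 118.6 m
net slip = dip-slip / sin(rake) = 118.6 / sin(73.3°) = 123.8 m
rate = 123.8 m / 34.8 ka = 0.00356 m/yr = 3560 m/Myr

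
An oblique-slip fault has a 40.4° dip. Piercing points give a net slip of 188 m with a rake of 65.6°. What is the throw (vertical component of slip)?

dip-slip = net slip × sin(rake) = 188 m × sin(65.6°) = 171.2 m
throw = dip-slip × sin(dip) = 171.2 × sin(40.4°) = 111 m

111 m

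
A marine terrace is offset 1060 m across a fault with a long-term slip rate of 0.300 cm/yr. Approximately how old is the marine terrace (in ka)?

age = offset / rate = 1060 m / (0.300 cm/yr) = 353000 yr = 353 ka

353 ka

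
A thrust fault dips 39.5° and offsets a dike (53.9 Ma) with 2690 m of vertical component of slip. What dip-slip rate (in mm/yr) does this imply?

dip-slip = throw / sin(dip) = 2690 m / sin(39.5°) = 4229 m
rate = 4229 m / 53.9 Ma = 0.0000785 m/yr = 0.0785 mm/yr

0.0785 mm/yr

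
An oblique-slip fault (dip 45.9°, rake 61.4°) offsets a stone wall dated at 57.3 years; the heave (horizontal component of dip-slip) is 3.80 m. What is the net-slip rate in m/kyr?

109 m/kyr

dip-slip = heave / cos(dip) = 3.80 / cos(45.9°) = 5.460 m
net slip = dip-slip / sin(rake) = 5.460 / sin(61.4°) = 6.219 m
rate = 6.219 m / 57.3 years = 0.109 m/yr = 109 m/kyr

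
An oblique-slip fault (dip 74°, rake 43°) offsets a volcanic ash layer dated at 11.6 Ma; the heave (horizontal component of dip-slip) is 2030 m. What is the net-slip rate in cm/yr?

0.0931 cm/yr

dip-slip = heave / cos(dip) = 2030 / cos(74°) = 7365 m
net slip = dip-slip / sin(rake) = 7365 / sin(43°) = 10800 m
rate = 10800 m / 11.6 Ma = 0.000931 m/yr = 0.0931 cm/yr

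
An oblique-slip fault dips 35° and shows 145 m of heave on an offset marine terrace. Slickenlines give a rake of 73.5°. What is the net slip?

185 m

dip-slip = heave / cos(dip) = 145 / cos(35°) = 177 m
net slip = dip-slip / sin(rake) = 177 / sin(73.5°) = 185 m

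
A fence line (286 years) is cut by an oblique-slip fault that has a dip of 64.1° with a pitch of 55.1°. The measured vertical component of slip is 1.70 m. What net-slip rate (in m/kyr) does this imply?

dip-slip = throw / sin(dip) = 1.70 / sin(64.1°) = 1.890 m
net slip = dip-slip / sin(rake) = 1.890 / sin(55.1°) = 2.304 m
rate = 2.304 m / 286 years = 0.00806 m/yr = 8.06 m/kyr

8.06 m/kyr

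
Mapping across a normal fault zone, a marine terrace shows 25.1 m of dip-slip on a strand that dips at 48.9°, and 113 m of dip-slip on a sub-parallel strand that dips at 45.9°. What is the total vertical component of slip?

100 m

throw_A = 25.1 × sin(48.9°) = 18.91 m
throw_B = 113 × sin(45.9°) = 81.15 m
total = 18.91 + 81.15 = 100 m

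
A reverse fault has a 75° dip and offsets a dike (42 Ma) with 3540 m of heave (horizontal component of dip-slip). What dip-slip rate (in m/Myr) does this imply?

326 m/Myr

dip-slip = heave / cos(dip) = 3540 m / cos(75°) = 13680 m
rate = 13680 m / 42 Ma = 0.000326 m/yr = 326 m/Myr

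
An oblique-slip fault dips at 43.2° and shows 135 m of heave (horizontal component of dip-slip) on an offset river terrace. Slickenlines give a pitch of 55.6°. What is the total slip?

dip-slip = heave / cos(dip) = 135 / cos(43.2°) = 185.2 m
net slip = dip-slip / sin(rake) = 185.2 / sin(55.6°) = 224 m

224 m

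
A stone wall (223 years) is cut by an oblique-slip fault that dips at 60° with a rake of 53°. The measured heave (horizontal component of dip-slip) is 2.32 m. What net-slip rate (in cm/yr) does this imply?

dip-slip = heave / cos(dip) = 2.32 / cos(60°) = 4.640 m
net slip = dip-slip / sin(rake) = 4.640 / sin(53°) = 5.810 m
rate = 5.810 m / 223 years = 0.0261 m/yr = 2.61 cm/yr

2.61 cm/yr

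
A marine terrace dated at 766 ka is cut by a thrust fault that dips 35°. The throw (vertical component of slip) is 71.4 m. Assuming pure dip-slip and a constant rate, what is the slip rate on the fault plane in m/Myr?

163 m/Myr

dip-slip = throw / sin(dip) = 71.4 m / sin(35°) = 124.5 m
rate = 124.5 m / 766 ka = 0.000163 m/yr = 163 m/Myr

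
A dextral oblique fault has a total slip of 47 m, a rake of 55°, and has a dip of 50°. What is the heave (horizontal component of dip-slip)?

dip-slip = net slip × sin(rake) = 47 m × sin(55°) = 38.50 m
heave = dip-slip × cos(dip) = 38.50 × cos(50°) = 24.7 m

24.7 m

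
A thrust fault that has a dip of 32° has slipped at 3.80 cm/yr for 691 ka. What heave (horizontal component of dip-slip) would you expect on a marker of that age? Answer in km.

dip-slip = rate × time = 3.80 cm/yr × 691 ka = 26260 m
heave = dip-slip × cos(dip) = 26260 × cos(32°) = 22300 m = 22.3 km

22.3 km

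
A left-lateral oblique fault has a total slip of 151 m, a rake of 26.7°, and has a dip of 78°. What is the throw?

66.4 m

dip-slip = net slip × sin(rake) = 151 m × sin(26.7°) = 67.85 m
throw = dip-slip × sin(dip) = 67.85 × sin(78°) = 66.4 m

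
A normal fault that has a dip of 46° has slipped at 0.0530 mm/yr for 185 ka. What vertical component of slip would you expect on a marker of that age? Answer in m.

7.05 m

dip-slip = rate × time = 0.0530 mm/yr × 185 ka = 9.805 m
throw = dip-slip × sin(dip) = 9.805 × sin(46°) = 7.05 m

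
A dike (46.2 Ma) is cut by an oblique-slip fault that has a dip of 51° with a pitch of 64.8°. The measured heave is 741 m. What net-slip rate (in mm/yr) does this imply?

dip-slip = heave / cos(dip) = 741 / cos(51°) = 1177 m
net slip = dip-slip / sin(rake) = 1177 / sin(64.8°) = 1301 m
rate = 1301 m / 46.2 Ma = 0.0000282 m/yr = 0.0282 mm/yr

0.0282 mm/yr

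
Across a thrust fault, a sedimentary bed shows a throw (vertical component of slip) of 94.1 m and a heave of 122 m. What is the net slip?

net slip = √(throw² + heave²) = √(94.1² + 122²) = 154 m

154 m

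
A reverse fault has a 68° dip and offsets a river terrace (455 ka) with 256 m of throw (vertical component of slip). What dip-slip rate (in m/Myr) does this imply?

607 m/Myr

dip-slip = throw / sin(dip) = 256 m / sin(68°) = 276.1 m
rate = 276.1 m / 455 ka = 0.000607 m/yr = 607 m/Myr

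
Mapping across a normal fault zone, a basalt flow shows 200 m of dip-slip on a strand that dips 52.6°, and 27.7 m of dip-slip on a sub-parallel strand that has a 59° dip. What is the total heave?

heave_A = 200 × cos(52.6°) = 121.5 m
heave_B = 27.7 × cos(59°) = 14.27 m
total = 121.5 + 14.27 = 136 m

136 m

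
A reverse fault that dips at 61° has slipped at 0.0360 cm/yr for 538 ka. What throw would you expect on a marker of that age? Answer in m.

dip-slip = rate × time = 0.0360 cm/yr × 538 ka = 193.7 m
throw = dip-slip × sin(dip) = 193.7 × sin(61°) = 169 m

169 m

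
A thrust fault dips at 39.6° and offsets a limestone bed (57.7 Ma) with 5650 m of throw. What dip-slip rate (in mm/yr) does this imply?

dip-slip = throw / sin(dip) = 5650 m / sin(39.6°) = 8864 m
rate = 8864 m / 57.7 Ma = 0.000154 m/yr = 0.154 mm/yr

0.154 mm/yr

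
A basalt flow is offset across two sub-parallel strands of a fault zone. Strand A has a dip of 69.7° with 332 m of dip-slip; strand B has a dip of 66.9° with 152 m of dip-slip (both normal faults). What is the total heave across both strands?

175 m

heave_A = 332 × cos(69.7°) = 115.2 m
heave_B = 152 × cos(66.9°) = 59.64 m
total = 115.2 + 59.64 = 175 m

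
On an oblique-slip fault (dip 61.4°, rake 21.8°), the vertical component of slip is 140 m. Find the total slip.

429 m

dip-slip = throw / sin(dip) = 140 / sin(61.4°) = 159.5 m
net slip = dip-slip / sin(rake) = 159.5 / sin(21.8°) = 429 m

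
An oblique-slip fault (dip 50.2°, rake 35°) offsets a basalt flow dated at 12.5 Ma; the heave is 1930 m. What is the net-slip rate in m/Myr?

421 m/Myr

dip-slip = heave / cos(dip) = 1930 / cos(50.2°) = 3015 m
net slip = dip-slip / sin(rake) = 3015 / sin(35°) = 5257 m
rate = 5257 m / 12.5 Ma = 0.000421 m/yr = 421 m/Myr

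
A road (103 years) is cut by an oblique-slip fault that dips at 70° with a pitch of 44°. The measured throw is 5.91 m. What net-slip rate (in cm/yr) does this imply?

8.79 cm/yr

dip-slip = throw / sin(dip) = 5.91 / sin(70°) = 6.289 m
net slip = dip-slip / sin(rake) = 6.289 / sin(44°) = 9.054 m
rate = 9.054 m / 103 years = 0.0879 m/yr = 8.79 cm/yr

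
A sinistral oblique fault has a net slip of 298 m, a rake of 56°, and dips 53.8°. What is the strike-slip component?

strike-slip = net slip × cos(rake) = 298 m × cos(56°) = 167 m

167 m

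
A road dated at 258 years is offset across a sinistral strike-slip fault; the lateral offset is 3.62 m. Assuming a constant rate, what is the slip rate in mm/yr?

14 mm/yr

rate = 3.62 m / 258 years = 0.0140 m/yr = 14 mm/yr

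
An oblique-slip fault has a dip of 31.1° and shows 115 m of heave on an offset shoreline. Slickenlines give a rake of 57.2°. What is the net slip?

160 m

dip-slip = heave / cos(dip) = 115 / cos(31.1°) = 134.3 m
net slip = dip-slip / sin(rake) = 134.3 / sin(57.2°) = 160 m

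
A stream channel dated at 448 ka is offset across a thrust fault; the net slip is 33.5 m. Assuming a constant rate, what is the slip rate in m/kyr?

rate = 33.5 m / 448 ka = 0.0000748 m/yr = 0.0748 m/kyr

0.0748 m/kyr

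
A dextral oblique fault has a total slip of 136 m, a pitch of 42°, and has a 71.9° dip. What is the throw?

86.5 m

dip-slip = net slip × sin(rake) = 136 m × sin(42°) = 91 m
throw = dip-slip × sin(dip) = 91 × sin(71.9°) = 86.5 m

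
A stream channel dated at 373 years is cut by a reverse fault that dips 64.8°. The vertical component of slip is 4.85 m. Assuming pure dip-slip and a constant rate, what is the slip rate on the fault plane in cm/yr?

dip-slip = throw / sin(dip) = 4.85 m / sin(64.8°) = 5.360 m
rate = 5.360 m / 373 years = 0.0144 m/yr = 1.44 cm/yr

1.44 cm/yr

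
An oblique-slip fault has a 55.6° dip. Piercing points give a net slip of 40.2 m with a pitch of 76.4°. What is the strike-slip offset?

9.45 m

strike-slip = net slip × cos(rake) = 40.2 m × cos(76.4°) = 9.45 m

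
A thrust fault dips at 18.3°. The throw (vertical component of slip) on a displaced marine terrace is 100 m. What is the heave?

302 m

heave = throw / tan(dip) = 100 / tan(18.3°) = 302 m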